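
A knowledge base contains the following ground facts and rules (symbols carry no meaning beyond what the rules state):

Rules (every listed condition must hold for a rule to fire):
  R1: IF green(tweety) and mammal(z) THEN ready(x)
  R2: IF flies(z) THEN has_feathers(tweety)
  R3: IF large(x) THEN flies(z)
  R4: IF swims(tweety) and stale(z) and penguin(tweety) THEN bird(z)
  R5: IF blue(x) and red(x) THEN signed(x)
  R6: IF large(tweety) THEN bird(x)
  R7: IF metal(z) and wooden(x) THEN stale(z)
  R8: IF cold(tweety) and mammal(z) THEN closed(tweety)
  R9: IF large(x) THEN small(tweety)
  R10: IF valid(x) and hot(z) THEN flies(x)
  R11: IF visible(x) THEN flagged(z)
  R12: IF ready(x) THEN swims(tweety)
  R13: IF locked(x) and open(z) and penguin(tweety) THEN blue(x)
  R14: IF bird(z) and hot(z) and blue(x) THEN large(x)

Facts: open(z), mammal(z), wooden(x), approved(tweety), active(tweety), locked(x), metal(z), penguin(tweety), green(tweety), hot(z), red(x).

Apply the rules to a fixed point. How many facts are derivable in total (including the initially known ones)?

21

Round 1 fires R1, R7, R13, giving ready(x), stale(z), blue(x).
Round 2 fires R5, R12, giving signed(x), swims(tweety).
Round 3 fires R4, giving bird(z).
Round 4 fires R14, giving large(x).
Round 5 fires R3, R9, giving flies(z), small(tweety).
Round 6 fires R2, giving has_feathers(tweety).
Closure: {active(tweety), approved(tweety), bird(z), blue(x), flies(z), green(tweety), has_feathers(tweety), hot(z), large(x), locked(x), mammal(z), metal(z), open(z), penguin(tweety), ready(x), red(x), signed(x), small(tweety), stale(z), swims(tweety), wooden(x)} — 21 facts.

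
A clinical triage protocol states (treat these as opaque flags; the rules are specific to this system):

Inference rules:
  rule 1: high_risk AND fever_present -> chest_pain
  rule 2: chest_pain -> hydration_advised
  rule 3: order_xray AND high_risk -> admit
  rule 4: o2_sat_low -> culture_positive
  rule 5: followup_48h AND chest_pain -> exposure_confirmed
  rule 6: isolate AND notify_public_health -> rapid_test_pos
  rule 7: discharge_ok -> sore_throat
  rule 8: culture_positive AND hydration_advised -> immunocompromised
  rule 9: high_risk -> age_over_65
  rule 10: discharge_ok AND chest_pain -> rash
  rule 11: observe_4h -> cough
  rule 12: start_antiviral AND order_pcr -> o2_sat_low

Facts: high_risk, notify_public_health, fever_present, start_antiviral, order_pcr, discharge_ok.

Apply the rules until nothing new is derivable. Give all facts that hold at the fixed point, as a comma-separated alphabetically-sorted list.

Round 1: rule 1 [high_risk AND fever_present -> chest_pain]; rule 7 [discharge_ok -> sore_throat]; rule 9 [high_risk -> age_over_65]; rule 12 [start_antiviral AND order_pcr -> o2_sat_low]. Adds chest_pain, sore_throat, age_over_65, o2_sat_low.
Round 2: rule 2 [chest_pain -> hydration_advised]; rule 4 [o2_sat_low -> culture_positive]; rule 10 [discharge_ok AND chest_pain -> rash]. Adds hydration_advised, culture_positive, rash.
Round 3: rule 8 [culture_positive AND hydration_advised -> immunocompromised]. Adds immunocompromised.

age_over_65, chest_pain, culture_positive, discharge_ok, fever_present, high_risk, hydration_advised, immunocompromised, notify_public_health, o2_sat_low, order_pcr, rash, sore_throat, start_antiviral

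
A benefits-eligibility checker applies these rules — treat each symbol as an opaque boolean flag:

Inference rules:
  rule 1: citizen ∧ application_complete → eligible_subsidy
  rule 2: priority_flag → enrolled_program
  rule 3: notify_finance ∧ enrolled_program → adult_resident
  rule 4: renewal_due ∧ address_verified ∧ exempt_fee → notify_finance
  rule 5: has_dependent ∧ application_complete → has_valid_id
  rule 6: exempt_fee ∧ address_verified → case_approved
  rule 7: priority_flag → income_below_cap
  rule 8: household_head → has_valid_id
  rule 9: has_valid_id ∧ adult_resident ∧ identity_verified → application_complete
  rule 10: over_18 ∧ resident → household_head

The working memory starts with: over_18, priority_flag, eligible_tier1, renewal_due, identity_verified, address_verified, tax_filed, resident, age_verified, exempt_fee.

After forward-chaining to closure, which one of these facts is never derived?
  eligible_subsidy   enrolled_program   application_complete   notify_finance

Round 1: rule 2 [priority_flag → enrolled_program]; rule 4 [renewal_due ∧ address_verified ∧ exempt_fee → notify_finance]; rule 6 [exempt_fee ∧ address_verified → case_approved]; rule 7 [priority_flag → income_below_cap]; rule 10 [over_18 ∧ resident → household_head]. New: enrolled_program, notify_finance, case_approved, income_below_cap, household_head.
Round 2: rule 3 [notify_finance ∧ enrolled_program → adult_resident]; rule 8 [household_head → has_valid_id]. New: adult_resident, has_valid_id.
Round 3: rule 9 [has_valid_id ∧ adult_resident ∧ identity_verified → application_complete]. New: application_complete.
Derived: enrolled_program (round 1), notify_finance (round 1), application_complete (round 3). eligible_subsidy never appears in any round.

eligible_subsidy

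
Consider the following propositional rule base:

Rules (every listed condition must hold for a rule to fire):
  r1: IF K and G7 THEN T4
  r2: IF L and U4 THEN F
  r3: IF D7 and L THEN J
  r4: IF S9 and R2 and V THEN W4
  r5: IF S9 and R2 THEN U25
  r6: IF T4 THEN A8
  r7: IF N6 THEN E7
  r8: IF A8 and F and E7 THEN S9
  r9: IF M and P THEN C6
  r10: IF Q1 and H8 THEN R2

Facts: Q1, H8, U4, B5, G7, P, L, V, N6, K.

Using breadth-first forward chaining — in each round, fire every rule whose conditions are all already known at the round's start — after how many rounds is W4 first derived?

[1] r1 [IF K and G7 THEN T4]; r2 [IF L and U4 THEN F]; r7 [IF N6 THEN E7]; r10 [IF Q1 and H8 THEN R2]. ⇒ new: T4, F, E7, R2.
[2] r6 [IF T4 THEN A8]. ⇒ new: A8.
[3] r8 [IF A8 and F and E7 THEN S9]. ⇒ new: S9.
[4] r4 [IF S9 and R2 and V THEN W4]; r5 [IF S9 and R2 THEN U25]. ⇒ new: W4, U25.
W4 first appears in round 4.

4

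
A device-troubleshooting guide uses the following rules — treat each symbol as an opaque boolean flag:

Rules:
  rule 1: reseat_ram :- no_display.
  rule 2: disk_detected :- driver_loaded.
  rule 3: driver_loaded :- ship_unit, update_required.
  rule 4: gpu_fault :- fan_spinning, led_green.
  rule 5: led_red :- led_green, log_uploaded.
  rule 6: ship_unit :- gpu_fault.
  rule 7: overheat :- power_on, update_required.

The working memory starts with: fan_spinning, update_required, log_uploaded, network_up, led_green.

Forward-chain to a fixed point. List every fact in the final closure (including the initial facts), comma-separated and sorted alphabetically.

disk_detected, driver_loaded, fan_spinning, gpu_fault, led_green, led_red, log_uploaded, network_up, ship_unit, update_required

Round 1 fires rule 4, rule 5, giving gpu_fault, led_red.
Round 2 fires rule 6, giving ship_unit.
Round 3 fires rule 3, giving driver_loaded.
Round 4 fires rule 2, giving disk_detected.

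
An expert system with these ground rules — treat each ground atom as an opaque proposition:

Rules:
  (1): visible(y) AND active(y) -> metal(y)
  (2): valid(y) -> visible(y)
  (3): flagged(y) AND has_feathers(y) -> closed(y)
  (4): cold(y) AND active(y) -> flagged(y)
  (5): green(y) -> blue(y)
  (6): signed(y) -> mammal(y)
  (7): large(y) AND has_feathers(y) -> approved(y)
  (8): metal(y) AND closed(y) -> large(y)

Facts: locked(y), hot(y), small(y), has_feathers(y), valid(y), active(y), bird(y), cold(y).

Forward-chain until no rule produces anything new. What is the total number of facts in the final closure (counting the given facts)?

Round 1: (2) [valid(y) -> visible(y)]; (4) [cold(y) AND active(y) -> flagged(y)]. Adds visible(y), flagged(y).
Round 2: (1) [visible(y) AND active(y) -> metal(y)]; (3) [flagged(y) AND has_feathers(y) -> closed(y)]. Adds metal(y), closed(y).
Round 3: (8) [metal(y) AND closed(y) -> large(y)]. Adds large(y).
Round 4: (7) [large(y) AND has_feathers(y) -> approved(y)]. Adds approved(y).
Closure: {active(y), approved(y), bird(y), closed(y), cold(y), flagged(y), has_feathers(y), hot(y), large(y), locked(y), metal(y), small(y), valid(y), visible(y)} — 14 facts.

14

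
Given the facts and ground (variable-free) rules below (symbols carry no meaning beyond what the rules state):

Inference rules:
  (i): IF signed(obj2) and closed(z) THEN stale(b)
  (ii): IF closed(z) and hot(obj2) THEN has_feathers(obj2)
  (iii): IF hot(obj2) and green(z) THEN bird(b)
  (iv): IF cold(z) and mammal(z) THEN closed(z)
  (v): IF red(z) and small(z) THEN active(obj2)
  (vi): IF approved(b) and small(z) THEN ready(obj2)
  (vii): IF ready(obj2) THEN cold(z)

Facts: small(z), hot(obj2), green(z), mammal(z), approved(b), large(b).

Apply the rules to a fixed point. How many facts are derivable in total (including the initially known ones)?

Round 1: (iii) [IF hot(obj2) and green(z) THEN bird(b)]; (vi) [IF approved(b) and small(z) THEN ready(obj2)]. Adds bird(b), ready(obj2).
Round 2: (vii) [IF ready(obj2) THEN cold(z)]. Adds cold(z).
Round 3: (iv) [IF cold(z) and mammal(z) THEN closed(z)]. Adds closed(z).
Round 4: (ii) [IF closed(z) and hot(obj2) THEN has_feathers(obj2)]. Adds has_feathers(obj2).
Closure: {approved(b), bird(b), closed(z), cold(z), green(z), has_feathers(obj2), hot(obj2), large(b), mammal(z), ready(obj2), small(z)} — 11 facts.

11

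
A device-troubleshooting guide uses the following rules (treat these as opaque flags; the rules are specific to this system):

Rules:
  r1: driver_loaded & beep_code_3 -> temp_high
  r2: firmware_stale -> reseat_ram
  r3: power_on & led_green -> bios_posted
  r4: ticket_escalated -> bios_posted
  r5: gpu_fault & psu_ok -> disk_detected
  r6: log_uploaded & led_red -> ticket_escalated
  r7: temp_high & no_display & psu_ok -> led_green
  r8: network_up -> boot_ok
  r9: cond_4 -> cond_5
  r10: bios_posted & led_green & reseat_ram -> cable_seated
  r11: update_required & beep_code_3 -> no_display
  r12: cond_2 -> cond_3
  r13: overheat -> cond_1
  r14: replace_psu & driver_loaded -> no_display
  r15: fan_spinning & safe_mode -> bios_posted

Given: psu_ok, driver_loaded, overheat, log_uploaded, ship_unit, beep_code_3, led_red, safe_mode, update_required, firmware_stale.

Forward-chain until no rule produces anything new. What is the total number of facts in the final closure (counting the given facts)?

Round 1 — r1, r2, r6, r11, r13, derive temp_high, reseat_ram, ticket_escalated, no_display, cond_1.
Round 2 — r4, r7, derive bios_posted, led_green.
Round 3 — r10, derive cable_seated.
Closure: {beep_code_3, bios_posted, cable_seated, cond_1, driver_loaded, firmware_stale, led_green, led_red, log_uploaded, no_display, overheat, psu_ok, reseat_ram, safe_mode, ship_unit, temp_high, ticket_escalated, update_required} — 18 facts.

18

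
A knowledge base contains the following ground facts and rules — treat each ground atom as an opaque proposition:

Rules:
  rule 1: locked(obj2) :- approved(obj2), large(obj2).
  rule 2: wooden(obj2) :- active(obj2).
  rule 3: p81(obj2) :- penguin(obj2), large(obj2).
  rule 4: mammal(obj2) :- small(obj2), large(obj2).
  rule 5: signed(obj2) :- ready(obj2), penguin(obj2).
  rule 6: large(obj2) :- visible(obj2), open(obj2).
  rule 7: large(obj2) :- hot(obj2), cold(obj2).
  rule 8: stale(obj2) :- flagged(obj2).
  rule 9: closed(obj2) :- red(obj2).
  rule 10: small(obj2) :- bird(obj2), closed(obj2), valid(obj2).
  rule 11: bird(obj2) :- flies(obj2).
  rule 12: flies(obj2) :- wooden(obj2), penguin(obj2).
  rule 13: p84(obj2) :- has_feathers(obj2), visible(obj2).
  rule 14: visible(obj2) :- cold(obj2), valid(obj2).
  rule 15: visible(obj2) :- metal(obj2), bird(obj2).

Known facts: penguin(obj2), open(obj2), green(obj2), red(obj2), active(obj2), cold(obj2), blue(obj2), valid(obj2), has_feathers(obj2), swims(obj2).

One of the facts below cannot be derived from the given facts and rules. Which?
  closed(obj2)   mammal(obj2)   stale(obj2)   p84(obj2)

stale(obj2)

Round 1: rule 2 [wooden(obj2) :- active(obj2).]; rule 9 [closed(obj2) :- red(obj2).]; rule 14 [visible(obj2) :- cold(obj2), valid(obj2).]. Adds wooden(obj2), closed(obj2), visible(obj2).
Round 2: rule 6 [large(obj2) :- visible(obj2), open(obj2).]; rule 12 [flies(obj2) :- wooden(obj2), penguin(obj2).]; rule 13 [p84(obj2) :- has_feathers(obj2), visible(obj2).]. Adds large(obj2), flies(obj2), p84(obj2).
Round 3: rule 3 [p81(obj2) :- penguin(obj2), large(obj2).]; rule 11 [bird(obj2) :- flies(obj2).]. Adds p81(obj2), bird(obj2).
Round 4: rule 10 [small(obj2) :- bird(obj2), closed(obj2), valid(obj2).]. Adds small(obj2).
Round 5: rule 4 [mammal(obj2) :- small(obj2), large(obj2).]. Adds mammal(obj2).
Derived: p84(obj2) (round 2), mammal(obj2) (round 5), closed(obj2) (round 1). stale(obj2) never appears in any round.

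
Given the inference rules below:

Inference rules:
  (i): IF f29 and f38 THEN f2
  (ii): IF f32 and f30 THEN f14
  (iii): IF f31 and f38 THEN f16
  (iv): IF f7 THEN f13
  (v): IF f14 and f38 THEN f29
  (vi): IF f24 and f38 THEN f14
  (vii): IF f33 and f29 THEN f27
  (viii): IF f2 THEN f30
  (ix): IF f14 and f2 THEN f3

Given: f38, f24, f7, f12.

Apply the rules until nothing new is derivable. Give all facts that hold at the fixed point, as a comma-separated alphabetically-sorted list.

Round 1: (iv) [IF f7 THEN f13]; (vi) [IF f24 and f38 THEN f14]. New: f13, f14.
Round 2: (v) [IF f14 and f38 THEN f29]. New: f29.
Round 3: (i) [IF f29 and f38 THEN f2]. New: f2.
Round 4: (viii) [IF f2 THEN f30]; (ix) [IF f14 and f2 THEN f3]. New: f30, f3.

f12, f13, f14, f2, f24, f29, f3, f30, f38, f7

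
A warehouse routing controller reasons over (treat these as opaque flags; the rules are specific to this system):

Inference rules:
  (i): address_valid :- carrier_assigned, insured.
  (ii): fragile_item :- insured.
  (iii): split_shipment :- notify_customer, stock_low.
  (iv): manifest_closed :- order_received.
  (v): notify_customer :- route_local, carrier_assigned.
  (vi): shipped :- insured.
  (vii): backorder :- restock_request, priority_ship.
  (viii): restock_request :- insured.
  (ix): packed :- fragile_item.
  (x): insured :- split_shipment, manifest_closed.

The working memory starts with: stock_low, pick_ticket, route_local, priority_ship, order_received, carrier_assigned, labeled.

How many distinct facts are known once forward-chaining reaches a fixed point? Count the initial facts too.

Round 1: (iv) [manifest_closed :- order_received.]; (v) [notify_customer :- route_local, carrier_assigned.]. Adds manifest_closed, notify_customer.
Round 2: (iii) [split_shipment :- notify_customer, stock_low.]. Adds split_shipment.
Round 3: (x) [insured :- split_shipment, manifest_closed.]. Adds insured.
Round 4: (i) [address_valid :- carrier_assigned, insured.]; (ii) [fragile_item :- insured.]; (vi) [shipped :- insured.]; (viii) [restock_request :- insured.]. Adds address_valid, fragile_item, shipped, restock_request.
Round 5: (vii) [backorder :- restock_request, priority_ship.]; (ix) [packed :- fragile_item.]. Adds backorder, packed.
Closure: {address_valid, backorder, carrier_assigned, fragile_item, insured, labeled, manifest_closed, notify_customer, order_received, packed, pick_ticket, priority_ship, restock_request, route_local, shipped, split_shipment, stock_low} — 17 facts.

17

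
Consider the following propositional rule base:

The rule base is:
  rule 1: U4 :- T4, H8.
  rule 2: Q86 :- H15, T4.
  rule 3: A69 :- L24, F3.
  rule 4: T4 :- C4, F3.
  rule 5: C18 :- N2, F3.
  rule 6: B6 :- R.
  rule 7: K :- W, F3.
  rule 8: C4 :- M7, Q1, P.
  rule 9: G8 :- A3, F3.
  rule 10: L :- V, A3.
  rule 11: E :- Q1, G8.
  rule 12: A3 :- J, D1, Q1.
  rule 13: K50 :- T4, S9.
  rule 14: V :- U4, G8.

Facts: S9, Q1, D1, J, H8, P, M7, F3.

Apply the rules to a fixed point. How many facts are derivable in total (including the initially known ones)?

17

Round 1 fires rule 8, rule 12, giving C4, A3.
Round 2 fires rule 4, rule 9, giving T4, G8.
Round 3 fires rule 1, rule 11, rule 13, giving U4, E, K50.
Round 4 fires rule 14, giving V.
Round 5 fires rule 10, giving L.
Closure: {A3, C4, D1, E, F3, G8, H8, J, K50, L, M7, P, Q1, S9, T4, U4, V} — 17 facts.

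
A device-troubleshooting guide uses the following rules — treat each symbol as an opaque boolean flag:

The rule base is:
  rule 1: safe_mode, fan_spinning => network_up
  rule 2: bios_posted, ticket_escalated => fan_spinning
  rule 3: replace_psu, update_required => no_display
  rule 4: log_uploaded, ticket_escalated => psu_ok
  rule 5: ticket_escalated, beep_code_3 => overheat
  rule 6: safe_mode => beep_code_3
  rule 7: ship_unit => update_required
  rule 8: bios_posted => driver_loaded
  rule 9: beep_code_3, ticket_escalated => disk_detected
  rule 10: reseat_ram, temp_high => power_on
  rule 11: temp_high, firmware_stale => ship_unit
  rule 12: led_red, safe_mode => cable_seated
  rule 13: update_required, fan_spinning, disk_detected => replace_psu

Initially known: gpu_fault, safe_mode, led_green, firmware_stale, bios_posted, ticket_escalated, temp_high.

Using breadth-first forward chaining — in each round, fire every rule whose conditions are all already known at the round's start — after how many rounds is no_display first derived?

4

Round 1 — rule 2, rule 6, rule 8, rule 11, derive fan_spinning, beep_code_3, driver_loaded, ship_unit.
Round 2 — rule 1, rule 5, rule 7, rule 9, derive network_up, overheat, update_required, disk_detected.
Round 3 — rule 13, derive replace_psu.
Round 4 — rule 3, derive no_display.
no_display first appears in round 4.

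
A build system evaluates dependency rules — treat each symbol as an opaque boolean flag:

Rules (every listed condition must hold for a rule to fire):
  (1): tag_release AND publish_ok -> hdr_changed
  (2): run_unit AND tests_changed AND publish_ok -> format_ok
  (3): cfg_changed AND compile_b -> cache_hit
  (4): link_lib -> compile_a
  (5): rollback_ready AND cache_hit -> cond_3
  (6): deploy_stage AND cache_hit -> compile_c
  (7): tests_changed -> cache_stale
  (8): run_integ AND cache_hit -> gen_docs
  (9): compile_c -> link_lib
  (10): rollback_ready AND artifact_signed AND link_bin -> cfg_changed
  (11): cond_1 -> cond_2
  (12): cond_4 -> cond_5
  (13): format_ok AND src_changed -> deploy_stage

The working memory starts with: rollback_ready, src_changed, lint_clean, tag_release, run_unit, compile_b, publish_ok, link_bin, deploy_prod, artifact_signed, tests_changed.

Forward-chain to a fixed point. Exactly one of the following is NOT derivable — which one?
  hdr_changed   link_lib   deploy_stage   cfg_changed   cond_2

[1] (1) [tag_release AND publish_ok -> hdr_changed]; (2) [run_unit AND tests_changed AND publish_ok -> format_ok]; (7) [tests_changed -> cache_stale]; (10) [rollback_ready AND artifact_signed AND link_bin -> cfg_changed]. ⇒ new: hdr_changed, format_ok, cache_stale, cfg_changed.
[2] (3) [cfg_changed AND compile_b -> cache_hit]; (13) [format_ok AND src_changed -> deploy_stage]. ⇒ new: cache_hit, deploy_stage.
[3] (5) [rollback_ready AND cache_hit -> cond_3]; (6) [deploy_stage AND cache_hit -> compile_c]. ⇒ new: cond_3, compile_c.
[4] (9) [compile_c -> link_lib]. ⇒ new: link_lib.
[5] (4) [link_lib -> compile_a]. ⇒ new: compile_a.
Derived: cfg_changed (round 1), link_lib (round 4), hdr_changed (round 1), deploy_stage (round 2). cond_2 never appears in any round.

cond_2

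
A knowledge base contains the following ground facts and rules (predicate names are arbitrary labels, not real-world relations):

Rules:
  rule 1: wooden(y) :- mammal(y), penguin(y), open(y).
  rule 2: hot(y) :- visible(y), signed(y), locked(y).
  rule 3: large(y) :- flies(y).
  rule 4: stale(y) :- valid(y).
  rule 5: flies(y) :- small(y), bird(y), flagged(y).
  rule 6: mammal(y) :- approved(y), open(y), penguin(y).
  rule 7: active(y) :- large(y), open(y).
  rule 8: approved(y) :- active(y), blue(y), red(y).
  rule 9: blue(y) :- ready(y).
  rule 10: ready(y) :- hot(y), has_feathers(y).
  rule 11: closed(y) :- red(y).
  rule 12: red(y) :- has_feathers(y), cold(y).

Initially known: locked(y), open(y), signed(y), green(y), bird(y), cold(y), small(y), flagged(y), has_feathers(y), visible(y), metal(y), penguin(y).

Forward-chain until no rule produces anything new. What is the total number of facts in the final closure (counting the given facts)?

Round 1: rule 2 [hot(y) :- visible(y), signed(y), locked(y).]; rule 5 [flies(y) :- small(y), bird(y), flagged(y).]; rule 12 [red(y) :- has_feathers(y), cold(y).]. Adds hot(y), flies(y), red(y).
Round 2: rule 3 [large(y) :- flies(y).]; rule 10 [ready(y) :- hot(y), has_feathers(y).]; rule 11 [closed(y) :- red(y).]. Adds large(y), ready(y), closed(y).
Round 3: rule 7 [active(y) :- large(y), open(y).]; rule 9 [blue(y) :- ready(y).]. Adds active(y), blue(y).
Round 4: rule 8 [approved(y) :- active(y), blue(y), red(y).]. Adds approved(y).
Round 5: rule 6 [mammal(y) :- approved(y), open(y), penguin(y).]. Adds mammal(y).
Round 6: rule 1 [wooden(y) :- mammal(y), penguin(y), open(y).]. Adds wooden(y).
Closure: {active(y), approved(y), bird(y), blue(y), closed(y), cold(y), flagged(y), flies(y), green(y), has_feathers(y), hot(y), large(y), locked(y), mammal(y), metal(y), open(y), penguin(y), ready(y), red(y), signed(y), small(y), visible(y), wooden(y)} — 23 facts.

23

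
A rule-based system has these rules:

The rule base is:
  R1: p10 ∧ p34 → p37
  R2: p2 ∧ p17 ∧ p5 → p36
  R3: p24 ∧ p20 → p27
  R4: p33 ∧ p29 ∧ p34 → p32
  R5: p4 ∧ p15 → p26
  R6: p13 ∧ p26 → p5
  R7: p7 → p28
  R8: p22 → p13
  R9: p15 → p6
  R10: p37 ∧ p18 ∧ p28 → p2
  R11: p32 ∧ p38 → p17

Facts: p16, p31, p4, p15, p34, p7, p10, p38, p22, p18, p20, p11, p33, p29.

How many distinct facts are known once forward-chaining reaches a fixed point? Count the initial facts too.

24

Round 1 — R1, R4, R5, R7, R8, R9, derive p37, p32, p26, p28, p13, p6.
Round 2 — R6, R10, R11, derive p5, p2, p17.
Round 3 — R2, derive p36.
Closure: {p10, p11, p13, p15, p16, p17, p18, p2, p20, p22, p26, p28, p29, p31, p32, p33, p34, p36, p37, p38, p4, p5, p6, p7} — 24 facts.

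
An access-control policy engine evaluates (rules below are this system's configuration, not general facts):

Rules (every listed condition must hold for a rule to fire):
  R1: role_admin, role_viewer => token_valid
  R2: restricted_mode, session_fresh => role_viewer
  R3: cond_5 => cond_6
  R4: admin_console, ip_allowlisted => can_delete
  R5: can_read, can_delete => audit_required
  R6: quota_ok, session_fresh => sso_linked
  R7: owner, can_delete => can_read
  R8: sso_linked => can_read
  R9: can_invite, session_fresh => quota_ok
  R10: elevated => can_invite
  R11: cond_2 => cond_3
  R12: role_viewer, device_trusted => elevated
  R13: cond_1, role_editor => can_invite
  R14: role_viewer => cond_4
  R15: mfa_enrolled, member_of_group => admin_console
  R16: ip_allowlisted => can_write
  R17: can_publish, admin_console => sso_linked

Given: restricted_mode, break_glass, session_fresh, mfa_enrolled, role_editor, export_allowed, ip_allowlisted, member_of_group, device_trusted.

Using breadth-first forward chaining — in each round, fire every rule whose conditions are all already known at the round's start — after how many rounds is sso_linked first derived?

[1] R2 [restricted_mode, session_fresh => role_viewer]; R15 [mfa_enrolled, member_of_group => admin_console]; R16 [ip_allowlisted => can_write]. ⇒ new: role_viewer, admin_console, can_write.
[2] R4 [admin_console, ip_allowlisted => can_delete]; R12 [role_viewer, device_trusted => elevated]; R14 [role_viewer => cond_4]. ⇒ new: can_delete, elevated, cond_4.
[3] R10 [elevated => can_invite]. ⇒ new: can_invite.
[4] R9 [can_invite, session_fresh => quota_ok]. ⇒ new: quota_ok.
[5] R6 [quota_ok, session_fresh => sso_linked]. ⇒ new: sso_linked.
sso_linked first appears in round 5.

5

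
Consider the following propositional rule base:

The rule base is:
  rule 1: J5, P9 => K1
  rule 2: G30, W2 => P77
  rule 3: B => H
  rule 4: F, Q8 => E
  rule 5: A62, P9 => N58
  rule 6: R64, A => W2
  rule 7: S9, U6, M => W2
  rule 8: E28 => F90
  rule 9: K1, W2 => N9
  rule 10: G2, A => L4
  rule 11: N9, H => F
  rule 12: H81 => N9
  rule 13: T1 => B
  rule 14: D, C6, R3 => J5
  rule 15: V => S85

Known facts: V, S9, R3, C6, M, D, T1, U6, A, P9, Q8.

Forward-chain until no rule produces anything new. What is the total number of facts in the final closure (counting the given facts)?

20

Round 1 fires rule 7, rule 13, rule 14, rule 15, giving W2, B, J5, S85.
Round 2 fires rule 1, rule 3, giving K1, H.
Round 3 fires rule 9, giving N9.
Round 4 fires rule 11, giving F.
Round 5 fires rule 4, giving E.
Closure: {A, B, C6, D, E, F, H, J5, K1, M, N9, P9, Q8, R3, S85, S9, T1, U6, V, W2} — 20 facts.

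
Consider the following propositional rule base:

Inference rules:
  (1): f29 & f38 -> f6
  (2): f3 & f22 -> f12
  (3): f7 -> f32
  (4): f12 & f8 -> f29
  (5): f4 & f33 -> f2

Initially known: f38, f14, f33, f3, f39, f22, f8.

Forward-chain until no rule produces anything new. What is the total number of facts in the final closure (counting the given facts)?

Round 1 fires (2), giving f12.
Round 2 fires (4), giving f29.
Round 3 fires (1), giving f6.
Closure: {f12, f14, f22, f29, f3, f33, f38, f39, f6, f8} — 10 facts.

10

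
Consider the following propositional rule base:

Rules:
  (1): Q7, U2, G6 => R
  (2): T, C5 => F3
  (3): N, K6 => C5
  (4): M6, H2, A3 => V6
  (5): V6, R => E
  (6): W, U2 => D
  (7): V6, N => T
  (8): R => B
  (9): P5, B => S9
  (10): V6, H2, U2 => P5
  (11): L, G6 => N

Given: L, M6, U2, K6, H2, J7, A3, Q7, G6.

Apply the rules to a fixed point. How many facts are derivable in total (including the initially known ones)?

[1] (1) [Q7, U2, G6 => R]; (4) [M6, H2, A3 => V6]; (11) [L, G6 => N]. ⇒ new: R, V6, N.
[2] (3) [N, K6 => C5]; (5) [V6, R => E]; (7) [V6, N => T]; (8) [R => B]; (10) [V6, H2, U2 => P5]. ⇒ new: C5, E, T, B, P5.
[3] (2) [T, C5 => F3]; (9) [P5, B => S9]. ⇒ new: F3, S9.
Closure: {A3, B, C5, E, F3, G6, H2, J7, K6, L, M6, N, P5, Q7, R, S9, T, U2, V6} — 19 facts.

19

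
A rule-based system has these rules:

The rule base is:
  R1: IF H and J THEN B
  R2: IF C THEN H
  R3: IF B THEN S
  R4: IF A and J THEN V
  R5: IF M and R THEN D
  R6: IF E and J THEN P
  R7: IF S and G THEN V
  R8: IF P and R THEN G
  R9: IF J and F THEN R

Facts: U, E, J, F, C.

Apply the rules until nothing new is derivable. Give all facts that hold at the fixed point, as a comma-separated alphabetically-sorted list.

Round 1 fires R2, R6, R9, giving H, P, R.
Round 2 fires R1, R8, giving B, G.
Round 3 fires R3, giving S.
Round 4 fires R7, giving V.

B, C, E, F, G, H, J, P, R, S, U, V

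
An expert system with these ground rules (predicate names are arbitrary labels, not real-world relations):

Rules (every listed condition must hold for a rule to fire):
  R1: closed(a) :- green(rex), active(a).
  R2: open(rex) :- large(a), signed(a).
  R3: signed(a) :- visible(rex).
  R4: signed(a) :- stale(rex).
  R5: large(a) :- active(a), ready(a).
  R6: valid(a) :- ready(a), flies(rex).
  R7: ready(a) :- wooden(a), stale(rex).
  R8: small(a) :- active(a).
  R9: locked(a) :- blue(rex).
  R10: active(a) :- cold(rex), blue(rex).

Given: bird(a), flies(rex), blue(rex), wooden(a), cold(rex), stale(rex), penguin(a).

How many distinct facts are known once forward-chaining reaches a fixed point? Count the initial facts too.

15

Round 1 — R4, R7, R9, R10, derive signed(a), ready(a), locked(a), active(a).
Round 2 — R5, R6, R8, derive large(a), valid(a), small(a).
Round 3 — R2, derive open(rex).
Closure: {active(a), bird(a), blue(rex), cold(rex), flies(rex), large(a), locked(a), open(rex), penguin(a), ready(a), signed(a), small(a), stale(rex), valid(a), wooden(a)} — 15 facts.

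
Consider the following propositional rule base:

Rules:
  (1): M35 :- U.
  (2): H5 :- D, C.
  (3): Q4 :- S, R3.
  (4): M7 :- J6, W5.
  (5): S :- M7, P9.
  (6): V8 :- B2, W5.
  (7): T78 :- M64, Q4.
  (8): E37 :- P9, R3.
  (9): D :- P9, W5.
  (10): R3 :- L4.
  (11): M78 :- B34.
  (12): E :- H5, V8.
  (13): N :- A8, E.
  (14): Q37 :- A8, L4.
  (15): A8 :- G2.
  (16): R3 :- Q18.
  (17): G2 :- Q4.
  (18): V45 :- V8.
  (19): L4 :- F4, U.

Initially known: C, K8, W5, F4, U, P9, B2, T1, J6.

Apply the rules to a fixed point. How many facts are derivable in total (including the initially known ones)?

25

Round 1: (1) [M35 :- U.]; (4) [M7 :- J6, W5.]; (6) [V8 :- B2, W5.]; (9) [D :- P9, W5.]; (19) [L4 :- F4, U.]. Adds M35, M7, V8, D, L4.
Round 2: (2) [H5 :- D, C.]; (5) [S :- M7, P9.]; (10) [R3 :- L4.]; (18) [V45 :- V8.]. Adds H5, S, R3, V45.
Round 3: (3) [Q4 :- S, R3.]; (8) [E37 :- P9, R3.]; (12) [E :- H5, V8.]. Adds Q4, E37, E.
Round 4: (17) [G2 :- Q4.]. Adds G2.
Round 5: (15) [A8 :- G2.]. Adds A8.
Round 6: (13) [N :- A8, E.]; (14) [Q37 :- A8, L4.]. Adds N, Q37.
Closure: {A8, B2, C, D, E, E37, F4, G2, H5, J6, K8, L4, M35, M7, N, P9, Q37, Q4, R3, S, T1, U, V45, V8, W5} — 25 facts.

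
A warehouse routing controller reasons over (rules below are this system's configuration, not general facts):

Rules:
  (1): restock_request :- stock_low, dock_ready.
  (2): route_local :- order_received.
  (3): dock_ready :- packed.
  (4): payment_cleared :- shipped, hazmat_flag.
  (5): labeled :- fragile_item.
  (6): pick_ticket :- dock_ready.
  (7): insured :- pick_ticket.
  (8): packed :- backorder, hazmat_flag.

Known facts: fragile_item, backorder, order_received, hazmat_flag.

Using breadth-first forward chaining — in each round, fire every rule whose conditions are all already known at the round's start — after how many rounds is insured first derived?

4

Round 1 — (2), (5), (8), derive route_local, labeled, packed.
Round 2 — (3), derive dock_ready.
Round 3 — (6), derive pick_ticket.
Round 4 — (7), derive insured.
insured first appears in round 4.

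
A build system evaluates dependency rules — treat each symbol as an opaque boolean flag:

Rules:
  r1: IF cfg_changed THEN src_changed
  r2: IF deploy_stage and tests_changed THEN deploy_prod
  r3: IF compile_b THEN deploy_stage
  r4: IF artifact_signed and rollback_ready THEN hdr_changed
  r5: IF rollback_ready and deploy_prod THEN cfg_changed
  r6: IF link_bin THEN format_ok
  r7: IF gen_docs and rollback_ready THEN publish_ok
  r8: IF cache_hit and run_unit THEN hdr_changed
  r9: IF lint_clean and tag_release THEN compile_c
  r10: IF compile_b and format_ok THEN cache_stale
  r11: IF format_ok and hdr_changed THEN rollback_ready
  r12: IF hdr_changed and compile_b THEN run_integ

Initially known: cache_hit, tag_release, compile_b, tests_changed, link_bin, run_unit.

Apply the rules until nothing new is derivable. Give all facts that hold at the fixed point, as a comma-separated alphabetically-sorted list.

Round 1: r3 [IF compile_b THEN deploy_stage]; r6 [IF link_bin THEN format_ok]; r8 [IF cache_hit and run_unit THEN hdr_changed]. Adds deploy_stage, format_ok, hdr_changed.
Round 2: r2 [IF deploy_stage and tests_changed THEN deploy_prod]; r10 [IF compile_b and format_ok THEN cache_stale]; r11 [IF format_ok and hdr_changed THEN rollback_ready]; r12 [IF hdr_changed and compile_b THEN run_integ]. Adds deploy_prod, cache_stale, rollback_ready, run_integ.
Round 3: r5 [IF rollback_ready and deploy_prod THEN cfg_changed]. Adds cfg_changed.
Round 4: r1 [IF cfg_changed THEN src_changed]. Adds src_changed.

cache_hit, cache_stale, cfg_changed, compile_b, deploy_prod, deploy_stage, format_ok, hdr_changed, link_bin, rollback_ready, run_integ, run_unit, src_changed, tag_release, tests_changed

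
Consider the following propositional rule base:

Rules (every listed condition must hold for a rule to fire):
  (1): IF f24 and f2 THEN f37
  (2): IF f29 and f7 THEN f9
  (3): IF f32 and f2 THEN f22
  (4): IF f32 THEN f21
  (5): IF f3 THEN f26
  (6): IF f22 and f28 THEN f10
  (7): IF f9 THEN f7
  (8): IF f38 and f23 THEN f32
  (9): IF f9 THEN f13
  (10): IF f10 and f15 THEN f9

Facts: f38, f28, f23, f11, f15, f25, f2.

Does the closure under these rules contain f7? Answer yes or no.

Round 1: (8) [IF f38 and f23 THEN f32]. New: f32.
Round 2: (3) [IF f32 and f2 THEN f22]; (4) [IF f32 THEN f21]. New: f22, f21.
Round 3: (6) [IF f22 and f28 THEN f10]. New: f10.
Round 4: (10) [IF f10 and f15 THEN f9]. New: f9.
Round 5: (7) [IF f9 THEN f7]; (9) [IF f9 THEN f13]. New: f7, f13.
f7 appears in round 5, so it is derivable.

yes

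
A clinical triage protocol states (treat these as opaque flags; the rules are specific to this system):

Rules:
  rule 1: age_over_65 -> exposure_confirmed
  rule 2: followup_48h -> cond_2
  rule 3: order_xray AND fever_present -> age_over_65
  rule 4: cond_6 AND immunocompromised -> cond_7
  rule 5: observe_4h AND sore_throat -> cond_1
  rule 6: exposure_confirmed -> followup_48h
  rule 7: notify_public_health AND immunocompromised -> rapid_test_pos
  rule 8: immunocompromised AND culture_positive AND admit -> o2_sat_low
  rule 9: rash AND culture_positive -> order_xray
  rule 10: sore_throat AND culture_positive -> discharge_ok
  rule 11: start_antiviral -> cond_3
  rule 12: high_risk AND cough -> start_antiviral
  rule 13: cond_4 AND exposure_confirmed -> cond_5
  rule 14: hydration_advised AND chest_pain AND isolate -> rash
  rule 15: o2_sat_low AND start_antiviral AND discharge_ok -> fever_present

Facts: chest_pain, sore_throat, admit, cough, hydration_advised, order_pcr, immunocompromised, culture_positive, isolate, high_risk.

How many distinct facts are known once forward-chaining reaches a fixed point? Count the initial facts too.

21

Round 1: rule 8 [immunocompromised AND culture_positive AND admit -> o2_sat_low]; rule 10 [sore_throat AND culture_positive -> discharge_ok]; rule 12 [high_risk AND cough -> start_antiviral]; rule 14 [hydration_advised AND chest_pain AND isolate -> rash]. Adds o2_sat_low, discharge_ok, start_antiviral, rash.
Round 2: rule 9 [rash AND culture_positive -> order_xray]; rule 11 [start_antiviral -> cond_3]; rule 15 [o2_sat_low AND start_antiviral AND discharge_ok -> fever_present]. Adds order_xray, cond_3, fever_present.
Round 3: rule 3 [order_xray AND fever_present -> age_over_65]. Adds age_over_65.
Round 4: rule 1 [age_over_65 -> exposure_confirmed]. Adds exposure_confirmed.
Round 5: rule 6 [exposure_confirmed -> followup_48h]. Adds followup_48h.
Round 6: rule 2 [followup_48h -> cond_2]. Adds cond_2.
Closure: {admit, age_over_65, chest_pain, cond_2, cond_3, cough, culture_positive, discharge_ok, exposure_confirmed, fever_present, followup_48h, high_risk, hydration_advised, immunocompromised, isolate, o2_sat_low, order_pcr, order_xray, rash, sore_throat, start_antiviral} — 21 facts.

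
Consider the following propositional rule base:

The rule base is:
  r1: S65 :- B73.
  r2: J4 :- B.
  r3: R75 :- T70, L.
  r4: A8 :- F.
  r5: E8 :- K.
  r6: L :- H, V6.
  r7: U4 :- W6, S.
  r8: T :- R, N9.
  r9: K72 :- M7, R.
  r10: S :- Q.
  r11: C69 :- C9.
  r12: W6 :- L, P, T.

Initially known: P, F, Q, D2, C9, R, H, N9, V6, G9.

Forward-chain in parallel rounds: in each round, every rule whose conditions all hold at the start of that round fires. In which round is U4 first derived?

3

Round 1 — r4, r6, r8, r10, r11, derive A8, L, T, S, C69.
Round 2 — r12, derive W6.
Round 3 — r7, derive U4.
U4 first appears in round 3.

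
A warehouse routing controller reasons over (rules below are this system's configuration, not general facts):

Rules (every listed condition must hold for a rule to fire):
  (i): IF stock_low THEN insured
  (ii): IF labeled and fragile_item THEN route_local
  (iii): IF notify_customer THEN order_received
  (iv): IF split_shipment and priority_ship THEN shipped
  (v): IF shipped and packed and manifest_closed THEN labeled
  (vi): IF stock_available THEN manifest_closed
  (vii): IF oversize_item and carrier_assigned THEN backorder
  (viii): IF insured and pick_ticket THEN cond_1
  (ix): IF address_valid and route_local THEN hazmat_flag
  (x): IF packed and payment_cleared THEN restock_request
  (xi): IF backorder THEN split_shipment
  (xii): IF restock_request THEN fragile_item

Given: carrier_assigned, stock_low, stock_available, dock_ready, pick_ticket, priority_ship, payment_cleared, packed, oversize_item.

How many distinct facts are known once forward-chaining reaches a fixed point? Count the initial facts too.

19

Round 1: (i) [IF stock_low THEN insured]; (vi) [IF stock_available THEN manifest_closed]; (vii) [IF oversize_item and carrier_assigned THEN backorder]; (x) [IF packed and payment_cleared THEN restock_request]. New: insured, manifest_closed, backorder, restock_request.
Round 2: (viii) [IF insured and pick_ticket THEN cond_1]; (xi) [IF backorder THEN split_shipment]; (xii) [IF restock_request THEN fragile_item]. New: cond_1, split_shipment, fragile_item.
Round 3: (iv) [IF split_shipment and priority_ship THEN shipped]. New: shipped.
Round 4: (v) [IF shipped and packed and manifest_closed THEN labeled]. New: labeled.
Round 5: (ii) [IF labeled and fragile_item THEN route_local]. New: route_local.
Closure: {backorder, carrier_assigned, cond_1, dock_ready, fragile_item, insured, labeled, manifest_closed, oversize_item, packed, payment_cleared, pick_ticket, priority_ship, restock_request, route_local, shipped, split_shipment, stock_available, stock_low} — 19 facts.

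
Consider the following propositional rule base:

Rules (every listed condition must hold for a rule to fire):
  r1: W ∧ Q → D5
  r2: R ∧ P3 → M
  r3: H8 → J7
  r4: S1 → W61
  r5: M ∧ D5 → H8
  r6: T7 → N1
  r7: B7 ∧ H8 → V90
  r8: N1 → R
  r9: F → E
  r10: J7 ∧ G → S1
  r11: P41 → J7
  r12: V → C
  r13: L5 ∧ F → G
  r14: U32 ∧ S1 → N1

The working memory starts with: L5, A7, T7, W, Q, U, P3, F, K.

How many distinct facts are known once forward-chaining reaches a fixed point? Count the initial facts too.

Round 1: r1 [W ∧ Q → D5]; r6 [T7 → N1]; r9 [F → E]; r13 [L5 ∧ F → G]. New: D5, N1, E, G.
Round 2: r8 [N1 → R]. New: R.
Round 3: r2 [R ∧ P3 → M]. New: M.
Round 4: r5 [M ∧ D5 → H8]. New: H8.
Round 5: r3 [H8 → J7]. New: J7.
Round 6: r10 [J7 ∧ G → S1]. New: S1.
Round 7: r4 [S1 → W61]. New: W61.
Closure: {A7, D5, E, F, G, H8, J7, K, L5, M, N1, P3, Q, R, S1, T7, U, W, W61} — 19 facts.

19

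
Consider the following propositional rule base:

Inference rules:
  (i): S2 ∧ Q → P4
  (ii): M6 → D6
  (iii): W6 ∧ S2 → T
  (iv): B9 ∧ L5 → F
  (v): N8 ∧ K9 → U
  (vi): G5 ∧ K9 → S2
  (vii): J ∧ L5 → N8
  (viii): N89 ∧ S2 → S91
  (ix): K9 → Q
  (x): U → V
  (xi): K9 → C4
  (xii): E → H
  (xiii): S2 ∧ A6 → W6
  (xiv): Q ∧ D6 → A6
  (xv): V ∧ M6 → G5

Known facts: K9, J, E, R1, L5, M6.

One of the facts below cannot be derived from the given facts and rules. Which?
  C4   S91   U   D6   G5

Round 1 fires (ii), (vii), (ix), (xi), (xii), giving D6, N8, Q, C4, H.
Round 2 fires (v), (xiv), giving U, A6.
Round 3 fires (x), giving V.
Round 4 fires (xv), giving G5.
Round 5 fires (vi), giving S2.
Round 6 fires (i), (xiii), giving P4, W6.
Round 7 fires (iii), giving T.
Derived: C4 (round 1), D6 (round 1), U (round 2), G5 (round 4). S91 never appears in any round.

S91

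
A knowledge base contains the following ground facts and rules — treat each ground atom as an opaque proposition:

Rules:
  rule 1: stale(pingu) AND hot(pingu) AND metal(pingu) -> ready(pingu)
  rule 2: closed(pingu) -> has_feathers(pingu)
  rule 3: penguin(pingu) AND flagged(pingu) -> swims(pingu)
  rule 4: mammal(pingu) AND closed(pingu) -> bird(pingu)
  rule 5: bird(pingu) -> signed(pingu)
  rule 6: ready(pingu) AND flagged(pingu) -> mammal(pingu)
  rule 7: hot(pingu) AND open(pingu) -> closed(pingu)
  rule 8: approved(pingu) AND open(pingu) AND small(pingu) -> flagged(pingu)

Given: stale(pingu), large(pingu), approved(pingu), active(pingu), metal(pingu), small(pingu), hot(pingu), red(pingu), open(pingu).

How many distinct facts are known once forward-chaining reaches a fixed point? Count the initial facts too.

Round 1: rule 1 [stale(pingu) AND hot(pingu) AND metal(pingu) -> ready(pingu)]; rule 7 [hot(pingu) AND open(pingu) -> closed(pingu)]; rule 8 [approved(pingu) AND open(pingu) AND small(pingu) -> flagged(pingu)]. New: ready(pingu), closed(pingu), flagged(pingu).
Round 2: rule 2 [closed(pingu) -> has_feathers(pingu)]; rule 6 [ready(pingu) AND flagged(pingu) -> mammal(pingu)]. New: has_feathers(pingu), mammal(pingu).
Round 3: rule 4 [mammal(pingu) AND closed(pingu) -> bird(pingu)]. New: bird(pingu).
Round 4: rule 5 [bird(pingu) -> signed(pingu)]. New: signed(pingu).
Closure: {active(pingu), approved(pingu), bird(pingu), closed(pingu), flagged(pingu), has_feathers(pingu), hot(pingu), large(pingu), mammal(pingu), metal(pingu), open(pingu), ready(pingu), red(pingu), signed(pingu), small(pingu), stale(pingu)} — 16 facts.

16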